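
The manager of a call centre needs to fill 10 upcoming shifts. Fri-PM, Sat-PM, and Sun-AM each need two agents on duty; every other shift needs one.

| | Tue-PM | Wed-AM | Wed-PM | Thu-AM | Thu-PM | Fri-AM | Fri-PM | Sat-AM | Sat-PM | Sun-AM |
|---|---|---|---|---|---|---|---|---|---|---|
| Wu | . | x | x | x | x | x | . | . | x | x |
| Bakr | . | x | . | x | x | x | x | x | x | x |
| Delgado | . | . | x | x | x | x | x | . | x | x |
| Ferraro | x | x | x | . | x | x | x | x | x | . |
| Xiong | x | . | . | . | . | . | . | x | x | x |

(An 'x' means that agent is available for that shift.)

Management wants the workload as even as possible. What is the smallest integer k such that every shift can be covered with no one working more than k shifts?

3

With 5 agents and 13 worker-slots to fill, someone must work at least ⌈13/5⌉ = 3 shifts, so k ≥ 3.
k = 3 works: Tue-PM→Ferraro, Wed-AM→Wu, Wed-PM→Wu, Thu-AM→Wu, Thu-PM→Bakr, Fri-AM→Delgado, Fri-PM→Bakr+Delgado, Sat-AM→Bakr, Sat-PM→Ferraro+Xiong, Sun-AM→Delgado+Xiong.
Loads: Wu 3, Bakr 3, Delgado 3, Ferraro 2, Xiong 2 — all ≤ 3.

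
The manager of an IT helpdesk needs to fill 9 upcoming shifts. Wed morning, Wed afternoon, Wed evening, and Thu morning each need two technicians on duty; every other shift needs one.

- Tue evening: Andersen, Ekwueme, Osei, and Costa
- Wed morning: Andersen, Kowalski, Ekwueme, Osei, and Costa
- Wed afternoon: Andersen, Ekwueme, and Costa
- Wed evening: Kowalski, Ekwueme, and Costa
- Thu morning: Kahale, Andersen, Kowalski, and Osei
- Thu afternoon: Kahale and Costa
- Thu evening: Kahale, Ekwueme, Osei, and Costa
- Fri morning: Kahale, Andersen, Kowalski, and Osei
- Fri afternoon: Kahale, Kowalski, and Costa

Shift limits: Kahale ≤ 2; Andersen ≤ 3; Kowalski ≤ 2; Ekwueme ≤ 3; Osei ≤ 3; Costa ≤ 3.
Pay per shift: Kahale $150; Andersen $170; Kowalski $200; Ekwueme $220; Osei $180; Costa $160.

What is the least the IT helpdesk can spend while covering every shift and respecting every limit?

Picking the cheapest available technician for each shift independently would cost $2100, but that ignores the shift limits.
An optimal schedule: Tue evening→Costa, Wed morning→Osei+Kowalski, Wed afternoon→Costa+Andersen, Wed evening→Costa+Kowalski, Thu morning→Andersen+Osei, Thu afternoon→Kahale, Thu evening→Osei, Fri morning→Andersen, Fri afternoon→Kahale.
Total: 160 + 180 + 200 + 160 + 170 + 160 + 200 + 170 + 180 + 150 + 180 + 170 + 150 = $2230.

$2230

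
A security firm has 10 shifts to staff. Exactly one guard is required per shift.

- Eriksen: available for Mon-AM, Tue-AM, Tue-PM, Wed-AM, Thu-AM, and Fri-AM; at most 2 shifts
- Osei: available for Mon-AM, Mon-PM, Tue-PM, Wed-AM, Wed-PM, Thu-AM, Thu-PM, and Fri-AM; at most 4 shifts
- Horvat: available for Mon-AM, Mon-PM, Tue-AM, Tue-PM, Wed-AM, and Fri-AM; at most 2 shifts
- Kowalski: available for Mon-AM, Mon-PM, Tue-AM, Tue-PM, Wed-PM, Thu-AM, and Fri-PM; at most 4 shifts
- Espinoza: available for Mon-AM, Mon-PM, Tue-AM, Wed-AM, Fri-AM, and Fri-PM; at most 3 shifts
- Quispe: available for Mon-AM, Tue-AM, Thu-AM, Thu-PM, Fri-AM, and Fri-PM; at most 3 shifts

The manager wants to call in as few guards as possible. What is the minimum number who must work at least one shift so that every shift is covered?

3

10 slots to fill and no one can take more than 4, so at least ⌈10/4⌉ = 3 guards are needed.
Eriksen, Osei, and Kowalski alone can cover everything: Mon-AM→Kowalski, Mon-PM→Osei, Tue-AM→Eriksen, Tue-PM→Kowalski, Wed-AM→Eriksen, Wed-PM→Osei, Thu-AM→Kowalski, Thu-PM→Osei, Fri-AM→Osei, Fri-PM→Kowalski.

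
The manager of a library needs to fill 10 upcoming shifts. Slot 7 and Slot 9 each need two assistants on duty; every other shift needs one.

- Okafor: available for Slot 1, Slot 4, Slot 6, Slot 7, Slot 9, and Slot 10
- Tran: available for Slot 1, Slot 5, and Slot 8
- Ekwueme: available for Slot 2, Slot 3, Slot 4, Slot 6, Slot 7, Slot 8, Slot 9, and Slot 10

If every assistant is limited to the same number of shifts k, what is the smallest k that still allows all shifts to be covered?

5

With 3 assistants and 12 worker-slots to fill, someone must work at least ⌈12/3⌉ = 4 shifts, so k ≥ 4.
k = 4 is infeasible (exhaustive check).
k = 5 works: Slot 1→Okafor, Slot 2→Ekwueme, Slot 3→Ekwueme, Slot 4→Okafor, Slot 5→Tran, Slot 6→Okafor, Slot 7→Okafor+Ekwueme, Slot 8→Tran, Slot 9→Okafor+Ekwueme, Slot 10→Ekwueme.
Loads: Okafor 5, Tran 2, Ekwueme 5 — all ≤ 5.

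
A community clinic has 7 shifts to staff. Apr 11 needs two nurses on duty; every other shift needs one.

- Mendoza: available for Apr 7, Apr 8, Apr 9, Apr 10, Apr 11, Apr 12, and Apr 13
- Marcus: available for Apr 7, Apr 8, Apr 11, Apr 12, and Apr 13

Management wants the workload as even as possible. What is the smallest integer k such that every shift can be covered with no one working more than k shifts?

With 2 nurses and 8 worker-slots to fill, someone must work at least ⌈8/2⌉ = 4 shifts, so k ≥ 4.
k = 4 works: Apr 7→Mendoza, Apr 8→Marcus, Apr 9→Mendoza, Apr 10→Mendoza, Apr 11→Mendoza+Marcus, Apr 12→Marcus, Apr 13→Marcus.
Loads: Mendoza 4, Marcus 4 — all ≤ 4.

4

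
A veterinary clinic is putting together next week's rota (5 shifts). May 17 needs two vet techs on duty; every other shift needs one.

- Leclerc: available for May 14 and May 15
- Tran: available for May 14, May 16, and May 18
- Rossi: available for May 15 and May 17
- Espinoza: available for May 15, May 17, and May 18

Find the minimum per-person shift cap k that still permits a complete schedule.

2

With 4 vet techs and 6 worker-slots to fill, someone must work at least ⌈6/4⌉ = 2 shifts, so k ≥ 2.
k = 2 works: May 14→Leclerc, May 15→Leclerc, May 16→Tran, May 17→Rossi+Espinoza, May 18→Tran.
Loads: Leclerc 2, Tran 2, Rossi 1, Espinoza 1 — all ≤ 2.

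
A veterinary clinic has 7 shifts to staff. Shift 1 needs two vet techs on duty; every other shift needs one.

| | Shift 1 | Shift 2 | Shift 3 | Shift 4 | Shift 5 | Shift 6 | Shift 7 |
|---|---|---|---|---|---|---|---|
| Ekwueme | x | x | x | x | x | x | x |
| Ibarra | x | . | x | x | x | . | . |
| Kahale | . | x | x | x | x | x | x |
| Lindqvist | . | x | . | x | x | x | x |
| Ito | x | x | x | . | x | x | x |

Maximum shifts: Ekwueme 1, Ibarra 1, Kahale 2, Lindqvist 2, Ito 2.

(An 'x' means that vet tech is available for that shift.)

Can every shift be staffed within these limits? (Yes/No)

Yes

One valid schedule: Shift 1→Ekwueme+Ibarra, Shift 2→Kahale, Shift 3→Kahale, Shift 4→Lindqvist, Shift 5→Ito, Shift 6→Lindqvist, Shift 7→Ito.
Loads: Ekwueme 1/1, Ibarra 1/1, Kahale 2/2, Lindqvist 2/2, Ito 2/2 — all within limits.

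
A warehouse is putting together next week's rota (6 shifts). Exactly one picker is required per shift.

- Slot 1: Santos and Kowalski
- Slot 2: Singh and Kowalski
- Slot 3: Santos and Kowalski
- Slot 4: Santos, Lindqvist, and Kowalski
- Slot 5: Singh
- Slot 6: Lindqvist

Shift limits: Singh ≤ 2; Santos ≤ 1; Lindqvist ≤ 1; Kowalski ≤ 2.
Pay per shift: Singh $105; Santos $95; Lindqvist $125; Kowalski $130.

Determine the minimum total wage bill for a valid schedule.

Slot 5 can only be covered by Singh, so that assignment is forced.
Slot 6 can only be covered by Lindqvist, so that assignment is forced.
Picking the cheapest available picker for each shift independently would cost $620, but that ignores the shift limits.
An optimal schedule: Slot 1→Santos, Slot 2→Singh, Slot 3→Kowalski, Slot 4→Kowalski, Slot 5→Singh, Slot 6→Lindqvist.
Total: 95 + 105 + 130 + 130 + 105 + 125 = $690.

$690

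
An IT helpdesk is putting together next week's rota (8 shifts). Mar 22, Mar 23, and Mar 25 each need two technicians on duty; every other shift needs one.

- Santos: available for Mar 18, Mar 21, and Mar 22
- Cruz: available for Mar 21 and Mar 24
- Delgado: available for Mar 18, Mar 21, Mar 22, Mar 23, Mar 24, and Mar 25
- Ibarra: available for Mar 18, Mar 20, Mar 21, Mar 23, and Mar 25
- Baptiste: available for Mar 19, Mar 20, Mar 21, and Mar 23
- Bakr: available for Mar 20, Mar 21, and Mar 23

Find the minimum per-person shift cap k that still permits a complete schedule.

With 6 technicians and 11 worker-slots to fill, someone must work at least ⌈11/6⌉ = 2 shifts, so k ≥ 2.
k = 2 works: Mar 18→Santos, Mar 19→Baptiste, Mar 20→Ibarra, Mar 21→Cruz, Mar 22→Santos+Delgado, Mar 23→Baptiste+Bakr, Mar 24→Cruz, Mar 25→Delgado+Ibarra.
Loads: Santos 2, Cruz 2, Delgado 2, Ibarra 2, Baptiste 2, Bakr 1 — all ≤ 2.

2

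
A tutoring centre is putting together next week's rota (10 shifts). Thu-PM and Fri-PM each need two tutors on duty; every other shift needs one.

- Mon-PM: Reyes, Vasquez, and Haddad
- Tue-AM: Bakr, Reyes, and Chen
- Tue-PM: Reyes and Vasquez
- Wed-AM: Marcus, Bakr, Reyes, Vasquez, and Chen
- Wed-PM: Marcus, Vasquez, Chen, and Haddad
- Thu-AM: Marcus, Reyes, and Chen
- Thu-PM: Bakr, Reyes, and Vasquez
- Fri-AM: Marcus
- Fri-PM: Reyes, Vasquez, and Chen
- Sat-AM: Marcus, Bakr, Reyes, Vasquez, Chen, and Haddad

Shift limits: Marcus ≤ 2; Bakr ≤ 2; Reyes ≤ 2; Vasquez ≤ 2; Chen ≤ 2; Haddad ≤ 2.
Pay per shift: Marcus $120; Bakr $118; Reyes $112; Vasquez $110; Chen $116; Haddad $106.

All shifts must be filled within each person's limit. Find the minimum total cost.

$1364

Fri-AM can only be covered by Marcus, so that assignment is forced.
Picking the cheapest available tutor for each shift independently would cost $1326, but that ignores the shift limits.
An optimal schedule: Mon-PM→Reyes, Tue-AM→Bakr, Tue-PM→Reyes, Wed-AM→Chen, Wed-PM→Haddad, Thu-AM→Marcus, Thu-PM→Bakr+Vasquez, Fri-AM→Marcus, Fri-PM→Vasquez+Chen, Sat-AM→Haddad.
Total: 112 + 118 + 112 + 116 + 106 + 120 + 118 + 110 + 120 + 110 + 116 + 106 = $1364.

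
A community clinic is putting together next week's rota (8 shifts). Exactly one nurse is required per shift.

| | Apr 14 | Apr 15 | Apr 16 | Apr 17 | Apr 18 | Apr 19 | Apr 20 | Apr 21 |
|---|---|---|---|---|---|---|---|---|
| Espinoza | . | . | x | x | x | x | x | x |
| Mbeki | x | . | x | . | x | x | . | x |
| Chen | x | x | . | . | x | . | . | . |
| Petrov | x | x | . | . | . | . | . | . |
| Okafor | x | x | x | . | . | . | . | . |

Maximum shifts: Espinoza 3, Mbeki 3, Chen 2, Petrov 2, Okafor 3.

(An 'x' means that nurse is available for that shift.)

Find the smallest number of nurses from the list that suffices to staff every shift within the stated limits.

8 slots to fill and no one can take more than 3, so at least ⌈8/3⌉ = 3 nurses are needed.
Espinoza, Mbeki, and Chen alone can cover everything: Apr 14→Mbeki, Apr 15→Chen, Apr 16→Espinoza, Apr 17→Espinoza, Apr 18→Chen, Apr 19→Mbeki, Apr 20→Espinoza, Apr 21→Mbeki.

3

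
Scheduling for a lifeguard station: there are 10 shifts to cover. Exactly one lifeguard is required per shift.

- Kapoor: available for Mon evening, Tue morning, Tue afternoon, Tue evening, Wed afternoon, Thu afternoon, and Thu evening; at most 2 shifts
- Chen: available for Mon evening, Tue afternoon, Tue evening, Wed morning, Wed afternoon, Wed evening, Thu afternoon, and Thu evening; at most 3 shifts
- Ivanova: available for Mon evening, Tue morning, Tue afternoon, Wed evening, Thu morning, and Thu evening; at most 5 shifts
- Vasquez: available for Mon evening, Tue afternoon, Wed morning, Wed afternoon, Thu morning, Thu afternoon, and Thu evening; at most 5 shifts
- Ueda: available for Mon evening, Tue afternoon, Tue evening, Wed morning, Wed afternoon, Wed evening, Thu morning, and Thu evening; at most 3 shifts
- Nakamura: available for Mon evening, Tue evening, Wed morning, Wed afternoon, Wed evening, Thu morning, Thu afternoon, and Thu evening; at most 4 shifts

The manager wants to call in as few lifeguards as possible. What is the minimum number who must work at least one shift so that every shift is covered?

3

10 slots to fill and no one can take more than 5, so at least ⌈10/5⌉ = 2 lifeguards are needed.
No set of 2 lifeguards can cover every shift (each such set leaves at least one shift with no one available or exceeds a cap).
Kapoor, Chen, and Ivanova alone can cover everything: Mon evening→Ivanova, Tue morning→Kapoor, Tue afternoon→Ivanova, Tue evening→Kapoor, Wed morning→Chen, Wed afternoon→Chen, Wed evening→Ivanova, Thu morning→Ivanova, Thu afternoon→Chen, Thu evening→Ivanova.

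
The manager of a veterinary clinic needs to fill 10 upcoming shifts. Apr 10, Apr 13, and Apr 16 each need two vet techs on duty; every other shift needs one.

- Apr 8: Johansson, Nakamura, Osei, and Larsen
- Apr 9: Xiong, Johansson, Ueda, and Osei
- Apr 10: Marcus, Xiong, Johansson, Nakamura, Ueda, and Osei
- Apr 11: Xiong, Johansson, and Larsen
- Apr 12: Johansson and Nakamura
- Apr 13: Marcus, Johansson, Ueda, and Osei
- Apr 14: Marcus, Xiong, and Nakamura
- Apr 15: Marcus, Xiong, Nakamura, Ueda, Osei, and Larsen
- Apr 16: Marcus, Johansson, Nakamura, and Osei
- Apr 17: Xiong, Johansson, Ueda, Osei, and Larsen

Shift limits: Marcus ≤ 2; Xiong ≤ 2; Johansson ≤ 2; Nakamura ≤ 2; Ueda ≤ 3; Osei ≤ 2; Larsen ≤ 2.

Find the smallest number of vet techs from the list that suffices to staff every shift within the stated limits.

13 slots to fill and no one can take more than 3, so at least ⌈13/3⌉ = 5 vet techs are needed.
Any 5 vet techs together have capacity at most 3+2+2+2+2 = 11 < 13 slots, so 5 can never suffice.
Marcus, Xiong, Johansson, Nakamura, Ueda, and Osei alone can cover everything: Apr 8→Johansson, Apr 9→Xiong, Apr 10→Nakamura+Ueda, Apr 11→Xiong, Apr 12→Johansson, Apr 13→Ueda+Osei, Apr 14→Marcus, Apr 15→Marcus, Apr 16→Nakamura+Osei, Apr 17→Ueda.

6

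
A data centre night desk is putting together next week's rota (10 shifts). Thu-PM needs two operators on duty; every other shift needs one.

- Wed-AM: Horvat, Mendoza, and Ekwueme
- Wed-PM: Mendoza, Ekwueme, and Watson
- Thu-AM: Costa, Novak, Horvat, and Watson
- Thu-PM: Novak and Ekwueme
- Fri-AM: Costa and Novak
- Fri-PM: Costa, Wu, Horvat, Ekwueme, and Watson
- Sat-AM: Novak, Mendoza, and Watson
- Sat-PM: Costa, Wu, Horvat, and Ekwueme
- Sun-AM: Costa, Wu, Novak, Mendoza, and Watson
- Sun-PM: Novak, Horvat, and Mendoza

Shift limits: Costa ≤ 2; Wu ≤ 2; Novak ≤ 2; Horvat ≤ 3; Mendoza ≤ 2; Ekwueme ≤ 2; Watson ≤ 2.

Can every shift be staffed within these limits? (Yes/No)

Yes

Thu-PM can only be covered by Novak and Ekwueme, so that assignment is forced.
One valid schedule: Wed-AM→Horvat, Wed-PM→Mendoza, Thu-AM→Costa, Thu-PM→Novak+Ekwueme, Fri-AM→Costa, Fri-PM→Wu, Sat-AM→Novak, Sat-PM→Wu, Sun-AM→Mendoza, Sun-PM→Horvat.
Loads: Costa 2/2, Wu 2/2, Novak 2/2, Horvat 2/3, Mendoza 2/2, Ekwueme 1/2, Watson 0/2 — all within limits.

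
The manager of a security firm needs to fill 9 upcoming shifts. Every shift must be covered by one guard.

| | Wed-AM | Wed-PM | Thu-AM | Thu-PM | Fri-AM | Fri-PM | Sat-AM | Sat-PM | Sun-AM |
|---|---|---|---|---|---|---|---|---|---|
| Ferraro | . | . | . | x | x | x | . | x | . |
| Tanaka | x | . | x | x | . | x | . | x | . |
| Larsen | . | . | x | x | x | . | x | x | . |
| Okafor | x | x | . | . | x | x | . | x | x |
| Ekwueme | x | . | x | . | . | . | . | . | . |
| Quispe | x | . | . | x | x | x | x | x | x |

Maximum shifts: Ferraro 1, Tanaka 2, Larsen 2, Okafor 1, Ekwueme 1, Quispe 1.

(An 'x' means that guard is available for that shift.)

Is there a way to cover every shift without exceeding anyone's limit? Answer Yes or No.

No

Total capacity is 1+2+2+1+1+1 = 8 but 9 worker-slots are needed — infeasible.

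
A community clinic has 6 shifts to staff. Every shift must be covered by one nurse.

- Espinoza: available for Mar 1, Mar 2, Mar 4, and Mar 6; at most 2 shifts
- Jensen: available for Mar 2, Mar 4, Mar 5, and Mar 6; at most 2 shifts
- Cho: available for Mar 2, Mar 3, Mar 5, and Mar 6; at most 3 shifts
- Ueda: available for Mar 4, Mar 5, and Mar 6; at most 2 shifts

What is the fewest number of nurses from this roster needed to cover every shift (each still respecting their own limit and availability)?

6 slots to fill and no one can take more than 3, so at least ⌈6/3⌉ = 2 nurses are needed.
Any 2 nurses together have capacity at most 3+2 = 5 < 6 slots, so 2 can never suffice.
Espinoza, Jensen, and Cho alone can cover everything: Mar 1→Espinoza, Mar 2→Jensen, Mar 3→Cho, Mar 4→Espinoza, Mar 5→Jensen, Mar 6→Cho.

3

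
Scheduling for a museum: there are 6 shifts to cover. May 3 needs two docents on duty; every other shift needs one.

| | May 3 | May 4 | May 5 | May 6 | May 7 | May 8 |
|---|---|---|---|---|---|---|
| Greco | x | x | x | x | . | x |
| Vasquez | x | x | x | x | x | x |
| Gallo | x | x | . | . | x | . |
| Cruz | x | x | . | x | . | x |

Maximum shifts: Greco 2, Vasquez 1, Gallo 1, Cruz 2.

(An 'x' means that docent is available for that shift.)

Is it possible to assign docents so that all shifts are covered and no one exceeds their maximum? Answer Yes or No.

No

Total capacity is 2+1+1+2 = 6 but 7 worker-slots are needed — infeasible.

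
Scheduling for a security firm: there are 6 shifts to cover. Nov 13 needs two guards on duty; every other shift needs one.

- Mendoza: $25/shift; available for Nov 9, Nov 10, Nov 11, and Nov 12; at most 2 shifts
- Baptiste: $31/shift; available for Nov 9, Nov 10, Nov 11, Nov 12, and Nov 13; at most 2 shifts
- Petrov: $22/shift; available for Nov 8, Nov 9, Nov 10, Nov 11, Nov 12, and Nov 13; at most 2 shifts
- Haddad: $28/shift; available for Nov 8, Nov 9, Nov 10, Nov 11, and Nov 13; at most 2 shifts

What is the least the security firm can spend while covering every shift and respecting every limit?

$181

Picking the cheapest available guard for each shift independently would cost $160, but that ignores the shift limits.
An optimal schedule: Nov 8→Petrov, Nov 9→Mendoza, Nov 10→Mendoza, Nov 11→Haddad, Nov 12→Petrov, Nov 13→Haddad+Baptiste.
Total: 22 + 25 + 25 + 28 + 22 + 28 + 31 = $181.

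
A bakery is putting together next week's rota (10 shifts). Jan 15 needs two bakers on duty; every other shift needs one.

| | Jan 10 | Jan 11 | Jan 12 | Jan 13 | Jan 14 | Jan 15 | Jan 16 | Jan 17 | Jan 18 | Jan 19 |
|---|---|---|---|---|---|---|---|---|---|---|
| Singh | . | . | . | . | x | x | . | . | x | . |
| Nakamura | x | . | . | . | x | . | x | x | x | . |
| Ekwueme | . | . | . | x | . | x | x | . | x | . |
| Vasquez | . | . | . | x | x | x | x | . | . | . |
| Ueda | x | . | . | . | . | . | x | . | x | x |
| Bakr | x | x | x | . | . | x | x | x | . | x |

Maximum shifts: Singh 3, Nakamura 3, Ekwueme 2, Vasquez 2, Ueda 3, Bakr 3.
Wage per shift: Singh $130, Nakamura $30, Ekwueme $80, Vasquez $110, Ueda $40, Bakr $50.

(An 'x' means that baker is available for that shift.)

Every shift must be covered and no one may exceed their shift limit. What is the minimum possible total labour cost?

$520

Jan 11 can only be covered by Bakr, so that assignment is forced.
Jan 12 can only be covered by Bakr, so that assignment is forced.
Picking the cheapest available baker for each shift independently would cost $500, but that ignores the shift limits.
An optimal schedule: Jan 10→Nakamura, Jan 11→Bakr, Jan 12→Bakr, Jan 13→Ekwueme, Jan 14→Nakamura, Jan 15→Bakr+Ekwueme, Jan 16→Ueda, Jan 17→Nakamura, Jan 18→Ueda, Jan 19→Ueda.
Total: 30 + 50 + 50 + 80 + 30 + 50 + 80 + 40 + 30 + 40 + 40 = $520.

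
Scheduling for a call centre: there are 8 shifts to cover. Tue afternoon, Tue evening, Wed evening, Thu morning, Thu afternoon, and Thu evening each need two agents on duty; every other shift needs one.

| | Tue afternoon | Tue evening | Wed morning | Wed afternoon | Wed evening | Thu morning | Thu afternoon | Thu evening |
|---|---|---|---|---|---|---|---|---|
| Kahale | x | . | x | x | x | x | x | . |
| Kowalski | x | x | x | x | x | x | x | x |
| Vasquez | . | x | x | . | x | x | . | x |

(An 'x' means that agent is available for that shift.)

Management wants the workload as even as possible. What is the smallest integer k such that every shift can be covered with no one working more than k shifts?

5

With 3 agents and 14 worker-slots to fill, someone must work at least ⌈14/3⌉ = 5 shifts, so k ≥ 5.
k = 5 works: Tue afternoon→Kahale+Kowalski, Tue evening→Kowalski+Vasquez, Wed morning→Kahale, Wed afternoon→Kahale, Wed evening→Kahale+Vasquez, Thu morning→Kowalski+Vasquez, Thu afternoon→Kahale+Kowalski, Thu evening→Kowalski+Vasquez.
Loads: Kahale 5, Kowalski 5, Vasquez 4 — all ≤ 5.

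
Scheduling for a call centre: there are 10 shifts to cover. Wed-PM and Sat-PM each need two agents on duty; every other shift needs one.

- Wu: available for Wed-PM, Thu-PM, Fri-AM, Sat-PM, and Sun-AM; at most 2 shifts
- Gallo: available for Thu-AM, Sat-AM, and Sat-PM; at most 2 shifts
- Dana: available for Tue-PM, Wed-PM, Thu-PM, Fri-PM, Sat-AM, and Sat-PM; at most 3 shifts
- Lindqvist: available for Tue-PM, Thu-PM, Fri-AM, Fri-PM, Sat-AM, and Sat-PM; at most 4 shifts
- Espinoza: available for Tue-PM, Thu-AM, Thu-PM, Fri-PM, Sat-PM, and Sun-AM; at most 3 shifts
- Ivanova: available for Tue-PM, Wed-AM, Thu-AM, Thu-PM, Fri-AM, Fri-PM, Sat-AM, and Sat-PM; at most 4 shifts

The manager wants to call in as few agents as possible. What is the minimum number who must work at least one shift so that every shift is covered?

12 slots to fill and no one can take more than 4, so at least ⌈12/4⌉ = 3 agents are needed.
Any 3 agents together have capacity at most 4+4+3 = 11 < 12 slots, so 3 can never suffice.
Wu, Dana, Lindqvist, and Ivanova alone can cover everything: Tue-PM→Dana, Wed-AM→Ivanova, Wed-PM→Wu+Dana, Thu-AM→Ivanova, Thu-PM→Lindqvist, Fri-AM→Lindqvist, Fri-PM→Dana, Sat-AM→Lindqvist, Sat-PM→Lindqvist+Ivanova, Sun-AM→Wu.

4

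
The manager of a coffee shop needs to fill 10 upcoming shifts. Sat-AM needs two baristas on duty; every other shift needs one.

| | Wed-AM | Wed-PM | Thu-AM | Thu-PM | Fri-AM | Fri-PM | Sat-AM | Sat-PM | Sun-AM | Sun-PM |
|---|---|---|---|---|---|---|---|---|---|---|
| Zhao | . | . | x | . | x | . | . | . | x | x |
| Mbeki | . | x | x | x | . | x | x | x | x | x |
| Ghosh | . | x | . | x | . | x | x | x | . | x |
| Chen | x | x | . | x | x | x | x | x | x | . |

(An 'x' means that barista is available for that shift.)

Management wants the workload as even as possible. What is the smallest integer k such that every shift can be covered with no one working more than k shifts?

With 4 baristas and 11 worker-slots to fill, someone must work at least ⌈11/4⌉ = 3 shifts, so k ≥ 3.
k = 3 works: Wed-AM→Chen, Wed-PM→Mbeki, Thu-AM→Zhao, Thu-PM→Mbeki, Fri-AM→Zhao, Fri-PM→Mbeki, Sat-AM→Ghosh+Chen, Sat-PM→Ghosh, Sun-AM→Zhao, Sun-PM→Ghosh.
Loads: Zhao 3, Mbeki 3, Ghosh 3, Chen 2 — all ≤ 3.

3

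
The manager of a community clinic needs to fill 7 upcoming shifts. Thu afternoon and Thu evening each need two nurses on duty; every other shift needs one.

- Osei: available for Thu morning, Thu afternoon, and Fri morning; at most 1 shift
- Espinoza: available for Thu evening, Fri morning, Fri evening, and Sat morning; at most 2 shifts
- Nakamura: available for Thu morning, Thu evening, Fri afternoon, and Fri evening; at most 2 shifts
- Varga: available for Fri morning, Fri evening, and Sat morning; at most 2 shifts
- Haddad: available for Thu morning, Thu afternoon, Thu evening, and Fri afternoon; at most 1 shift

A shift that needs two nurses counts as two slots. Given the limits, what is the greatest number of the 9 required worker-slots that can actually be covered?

8

Total capacity across all nurses is 1+2+2+2+1 = 8, and 9 slots are needed, so at most 8 can be filled.
An assignment achieving 8: Thu morning→Nakamura, Thu afternoon→Osei+Haddad, Thu evening→Espinoza, Fri morning→Varga, Fri afternoon→Nakamura, Fri evening→Varga, Sat morning→Espinoza.
Loads: Osei 1/1, Espinoza 2/2, Nakamura 2/2, Varga 2/2, Haddad 1/1.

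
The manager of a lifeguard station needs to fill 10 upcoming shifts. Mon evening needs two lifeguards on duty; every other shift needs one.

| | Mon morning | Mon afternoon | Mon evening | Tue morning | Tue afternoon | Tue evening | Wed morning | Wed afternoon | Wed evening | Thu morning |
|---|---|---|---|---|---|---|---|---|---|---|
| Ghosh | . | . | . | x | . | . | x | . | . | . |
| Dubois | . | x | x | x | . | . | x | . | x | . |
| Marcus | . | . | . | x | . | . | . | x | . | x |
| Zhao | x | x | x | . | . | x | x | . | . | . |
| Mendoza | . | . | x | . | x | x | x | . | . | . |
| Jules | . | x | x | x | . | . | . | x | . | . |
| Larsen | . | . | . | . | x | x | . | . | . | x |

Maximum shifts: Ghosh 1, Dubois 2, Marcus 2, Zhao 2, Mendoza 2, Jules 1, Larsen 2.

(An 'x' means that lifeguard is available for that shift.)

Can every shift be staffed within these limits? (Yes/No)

Mon morning can only be covered by Zhao, so that assignment is forced.
Wed evening can only be covered by Dubois, so that assignment is forced.
One valid schedule: Mon morning→Zhao, Mon afternoon→Dubois, Mon evening→Mendoza+Jules, Tue morning→Ghosh, Tue afternoon→Mendoza, Tue evening→Larsen, Wed morning→Zhao, Wed afternoon→Marcus, Wed evening→Dubois, Thu morning→Marcus.
Loads: Ghosh 1/1, Dubois 2/2, Marcus 2/2, Zhao 2/2, Mendoza 2/2, Jules 1/1, Larsen 1/2 — all within limits.

Yes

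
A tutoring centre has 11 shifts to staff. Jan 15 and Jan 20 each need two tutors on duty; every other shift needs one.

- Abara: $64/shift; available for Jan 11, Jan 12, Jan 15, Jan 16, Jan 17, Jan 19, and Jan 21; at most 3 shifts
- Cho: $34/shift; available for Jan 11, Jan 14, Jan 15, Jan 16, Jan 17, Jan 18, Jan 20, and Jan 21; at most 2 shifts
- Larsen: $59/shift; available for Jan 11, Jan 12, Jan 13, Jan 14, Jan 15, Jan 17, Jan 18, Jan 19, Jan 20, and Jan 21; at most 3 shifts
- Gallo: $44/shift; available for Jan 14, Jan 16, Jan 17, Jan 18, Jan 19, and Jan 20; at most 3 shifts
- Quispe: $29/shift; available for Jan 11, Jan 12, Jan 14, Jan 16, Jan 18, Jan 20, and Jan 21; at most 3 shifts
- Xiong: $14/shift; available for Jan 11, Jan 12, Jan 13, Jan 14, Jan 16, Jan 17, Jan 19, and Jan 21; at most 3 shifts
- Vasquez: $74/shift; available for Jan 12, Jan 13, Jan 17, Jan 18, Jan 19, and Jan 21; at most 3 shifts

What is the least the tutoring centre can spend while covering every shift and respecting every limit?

$447

Picking the cheapest available tutor for each shift independently would cost $297, but that ignores the shift limits.
An optimal schedule: Jan 11→Xiong, Jan 12→Xiong, Jan 13→Xiong, Jan 14→Quispe, Jan 15→Cho+Larsen, Jan 16→Quispe, Jan 17→Gallo, Jan 18→Quispe, Jan 19→Gallo, Jan 20→Cho+Gallo, Jan 21→Larsen.
Total: 14 + 14 + 14 + 29 + 34 + 59 + 29 + 44 + 29 + 44 + 34 + 44 + 59 = $447.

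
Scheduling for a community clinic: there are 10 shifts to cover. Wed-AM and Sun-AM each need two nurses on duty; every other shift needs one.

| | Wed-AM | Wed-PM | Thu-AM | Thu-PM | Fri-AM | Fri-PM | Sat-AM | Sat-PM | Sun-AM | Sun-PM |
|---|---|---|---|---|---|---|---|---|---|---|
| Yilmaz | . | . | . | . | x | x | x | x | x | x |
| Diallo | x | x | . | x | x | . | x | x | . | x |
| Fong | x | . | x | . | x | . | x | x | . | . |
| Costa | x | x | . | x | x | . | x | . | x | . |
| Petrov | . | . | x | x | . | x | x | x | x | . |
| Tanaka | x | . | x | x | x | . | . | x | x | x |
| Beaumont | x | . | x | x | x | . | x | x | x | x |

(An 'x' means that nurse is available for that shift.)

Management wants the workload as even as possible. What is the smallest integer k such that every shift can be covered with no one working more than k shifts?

With 7 nurses and 12 worker-slots to fill, someone must work at least ⌈12/7⌉ = 2 shifts, so k ≥ 2.
k = 2 works: Wed-AM→Costa+Tanaka, Wed-PM→Diallo, Thu-AM→Fong, Thu-PM→Diallo, Fri-AM→Fong, Fri-PM→Yilmaz, Sat-AM→Costa, Sat-PM→Petrov, Sun-AM→Petrov+Tanaka, Sun-PM→Yilmaz.
Loads: Yilmaz 2, Diallo 2, Fong 2, Costa 2, Petrov 2, Tanaka 2, Beaumont 0 — all ≤ 2.

2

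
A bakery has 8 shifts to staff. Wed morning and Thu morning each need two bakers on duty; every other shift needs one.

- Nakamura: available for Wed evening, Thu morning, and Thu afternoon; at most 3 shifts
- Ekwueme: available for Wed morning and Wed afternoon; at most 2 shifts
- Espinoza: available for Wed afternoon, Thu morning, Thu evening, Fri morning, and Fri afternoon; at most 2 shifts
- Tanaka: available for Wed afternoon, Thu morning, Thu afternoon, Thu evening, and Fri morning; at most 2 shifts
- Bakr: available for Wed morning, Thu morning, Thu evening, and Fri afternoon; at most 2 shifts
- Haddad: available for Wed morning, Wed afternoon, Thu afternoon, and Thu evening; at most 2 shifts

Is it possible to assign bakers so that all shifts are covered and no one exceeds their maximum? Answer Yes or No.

Yes

Wed evening can only be covered by Nakamura, so that assignment is forced.
One valid schedule: Wed morning→Ekwueme+Bakr, Wed afternoon→Ekwueme, Wed evening→Nakamura, Thu morning→Nakamura+Tanaka, Thu afternoon→Nakamura, Thu evening→Tanaka, Fri morning→Espinoza, Fri afternoon→Espinoza.
Loads: Nakamura 3/3, Ekwueme 2/2, Espinoza 2/2, Tanaka 2/2, Bakr 1/2, Haddad 0/2 — all within limits.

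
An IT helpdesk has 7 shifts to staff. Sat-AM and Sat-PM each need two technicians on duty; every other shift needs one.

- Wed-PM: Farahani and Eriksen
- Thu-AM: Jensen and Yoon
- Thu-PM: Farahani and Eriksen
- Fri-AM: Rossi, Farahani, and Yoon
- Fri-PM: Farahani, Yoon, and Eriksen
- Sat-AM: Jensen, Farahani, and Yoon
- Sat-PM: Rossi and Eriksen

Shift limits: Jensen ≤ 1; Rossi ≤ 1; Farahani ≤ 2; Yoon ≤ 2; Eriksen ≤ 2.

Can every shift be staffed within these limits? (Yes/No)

Total capacity is 1+1+2+2+2 = 8 but 9 worker-slots are needed — infeasible.

No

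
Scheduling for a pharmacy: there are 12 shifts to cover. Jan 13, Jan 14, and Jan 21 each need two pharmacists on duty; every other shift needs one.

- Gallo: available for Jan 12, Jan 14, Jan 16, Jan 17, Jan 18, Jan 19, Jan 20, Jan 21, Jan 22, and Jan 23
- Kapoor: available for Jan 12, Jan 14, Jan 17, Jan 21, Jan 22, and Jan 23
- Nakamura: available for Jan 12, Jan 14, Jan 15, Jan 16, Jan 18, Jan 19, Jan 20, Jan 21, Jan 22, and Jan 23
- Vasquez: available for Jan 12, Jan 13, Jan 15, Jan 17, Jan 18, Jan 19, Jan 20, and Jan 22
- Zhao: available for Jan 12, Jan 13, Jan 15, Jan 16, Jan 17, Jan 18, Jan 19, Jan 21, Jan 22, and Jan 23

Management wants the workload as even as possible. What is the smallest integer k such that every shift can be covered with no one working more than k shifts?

With 5 pharmacists and 15 worker-slots to fill, someone must work at least ⌈15/5⌉ = 3 shifts, so k ≥ 3.
k = 3 works: Jan 12→Vasquez, Jan 13→Vasquez+Zhao, Jan 14→Gallo+Kapoor, Jan 15→Nakamura, Jan 16→Gallo, Jan 17→Kapoor, Jan 18→Nakamura, Jan 19→Nakamura, Jan 20→Gallo, Jan 21→Kapoor+Zhao, Jan 22→Vasquez, Jan 23→Zhao.
Loads: Gallo 3, Kapoor 3, Nakamura 3, Vasquez 3, Zhao 3 — all ≤ 3.

3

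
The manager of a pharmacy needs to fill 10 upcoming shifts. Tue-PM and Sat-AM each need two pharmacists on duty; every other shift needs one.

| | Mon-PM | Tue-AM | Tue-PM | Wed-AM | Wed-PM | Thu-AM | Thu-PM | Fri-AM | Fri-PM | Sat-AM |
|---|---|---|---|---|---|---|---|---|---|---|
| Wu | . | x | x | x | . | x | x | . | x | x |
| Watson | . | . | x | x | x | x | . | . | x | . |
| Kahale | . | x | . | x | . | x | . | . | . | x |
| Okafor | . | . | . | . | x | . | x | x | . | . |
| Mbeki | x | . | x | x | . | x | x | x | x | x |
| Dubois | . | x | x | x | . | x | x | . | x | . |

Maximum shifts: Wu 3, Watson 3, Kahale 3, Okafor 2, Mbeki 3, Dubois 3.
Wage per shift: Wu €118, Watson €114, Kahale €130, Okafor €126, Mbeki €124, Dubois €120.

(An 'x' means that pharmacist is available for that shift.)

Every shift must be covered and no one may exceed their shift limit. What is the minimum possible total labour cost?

€1428

Mon-PM can only be covered by Mbeki, so that assignment is forced.
Picking the cheapest available pharmacist for each shift independently would cost €1414, but that ignores the shift limits.
An optimal schedule: Mon-PM→Mbeki, Tue-AM→Wu, Tue-PM→Watson+Dubois, Wed-AM→Dubois, Wed-PM→Watson, Thu-AM→Dubois, Thu-PM→Wu, Fri-AM→Mbeki, Fri-PM→Watson, Sat-AM→Wu+Mbeki.
Total: 124 + 118 + 114 + 120 + 120 + 114 + 120 + 118 + 124 + 114 + 118 + 124 = €1428.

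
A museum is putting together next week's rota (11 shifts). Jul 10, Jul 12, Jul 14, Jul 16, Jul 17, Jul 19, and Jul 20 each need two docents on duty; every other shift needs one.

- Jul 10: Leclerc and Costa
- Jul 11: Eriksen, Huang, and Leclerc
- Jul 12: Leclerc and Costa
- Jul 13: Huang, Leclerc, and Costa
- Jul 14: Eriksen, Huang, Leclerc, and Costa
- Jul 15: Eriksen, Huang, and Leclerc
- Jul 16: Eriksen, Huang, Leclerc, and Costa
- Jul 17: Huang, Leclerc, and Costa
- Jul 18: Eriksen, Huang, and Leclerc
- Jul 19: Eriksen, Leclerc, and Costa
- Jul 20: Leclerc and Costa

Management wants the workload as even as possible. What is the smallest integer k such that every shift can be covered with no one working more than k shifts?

5

With 4 docents and 18 worker-slots to fill, someone must work at least ⌈18/4⌉ = 5 shifts, so k ≥ 5.
k = 5 works: Jul 10→Leclerc+Costa, Jul 11→Eriksen, Jul 12→Leclerc+Costa, Jul 13→Huang, Jul 14→Eriksen+Huang, Jul 15→Eriksen, Jul 16→Huang+Costa, Jul 17→Huang+Leclerc, Jul 18→Eriksen, Jul 19→Eriksen+Leclerc, Jul 20→Leclerc+Costa.
Loads: Eriksen 5, Huang 4, Leclerc 5, Costa 4 — all ≤ 5.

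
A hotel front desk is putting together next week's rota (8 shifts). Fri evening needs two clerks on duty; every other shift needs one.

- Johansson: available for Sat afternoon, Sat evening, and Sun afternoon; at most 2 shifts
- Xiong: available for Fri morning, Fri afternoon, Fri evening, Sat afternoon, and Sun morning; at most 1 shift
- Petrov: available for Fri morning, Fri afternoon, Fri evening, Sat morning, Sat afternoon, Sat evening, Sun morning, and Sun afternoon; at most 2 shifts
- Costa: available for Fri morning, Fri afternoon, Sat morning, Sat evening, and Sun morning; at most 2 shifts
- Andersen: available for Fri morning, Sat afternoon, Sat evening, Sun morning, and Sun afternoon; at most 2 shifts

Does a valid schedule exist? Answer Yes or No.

Yes

Fri evening can only be covered by Xiong and Petrov, so that assignment is forced.
One valid schedule: Fri morning→Costa, Fri afternoon→Costa, Fri evening→Xiong+Petrov, Sat morning→Petrov, Sat afternoon→Johansson, Sat evening→Andersen, Sun morning→Andersen, Sun afternoon→Johansson.
Loads: Johansson 2/2, Xiong 1/1, Petrov 2/2, Costa 2/2, Andersen 2/2 — all within limits.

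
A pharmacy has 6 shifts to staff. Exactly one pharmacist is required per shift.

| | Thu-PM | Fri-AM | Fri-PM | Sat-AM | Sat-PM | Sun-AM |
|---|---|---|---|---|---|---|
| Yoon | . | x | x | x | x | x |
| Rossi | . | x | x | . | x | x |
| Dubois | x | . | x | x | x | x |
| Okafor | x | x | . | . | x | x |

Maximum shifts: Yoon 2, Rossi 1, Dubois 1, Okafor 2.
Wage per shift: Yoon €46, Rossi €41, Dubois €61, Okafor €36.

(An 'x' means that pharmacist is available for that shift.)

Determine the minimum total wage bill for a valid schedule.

€266

Picking the cheapest available pharmacist for each shift independently would cost €231, but that ignores the shift limits.
An optimal schedule: Thu-PM→Dubois, Fri-AM→Yoon, Fri-PM→Rossi, Sat-AM→Yoon, Sat-PM→Okafor, Sun-AM→Okafor.
Total: 61 + 46 + 41 + 46 + 36 + 36 = €266.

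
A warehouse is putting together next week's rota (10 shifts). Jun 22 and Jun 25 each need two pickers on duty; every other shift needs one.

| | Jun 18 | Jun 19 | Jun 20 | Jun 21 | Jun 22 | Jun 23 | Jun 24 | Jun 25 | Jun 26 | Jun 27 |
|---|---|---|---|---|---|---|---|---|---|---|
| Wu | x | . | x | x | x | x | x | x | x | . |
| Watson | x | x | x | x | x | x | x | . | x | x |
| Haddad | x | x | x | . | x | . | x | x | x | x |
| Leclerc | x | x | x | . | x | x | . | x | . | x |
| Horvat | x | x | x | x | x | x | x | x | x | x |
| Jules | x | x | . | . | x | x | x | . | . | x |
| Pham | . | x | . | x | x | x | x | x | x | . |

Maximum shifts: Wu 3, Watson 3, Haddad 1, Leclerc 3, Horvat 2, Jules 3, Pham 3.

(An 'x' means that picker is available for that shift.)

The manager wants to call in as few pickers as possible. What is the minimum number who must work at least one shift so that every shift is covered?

4

12 slots to fill and no one can take more than 3, so at least ⌈12/3⌉ = 4 pickers are needed.
Wu, Watson, Leclerc, and Jules alone can cover everything: Jun 18→Jules, Jun 19→Watson, Jun 20→Watson, Jun 21→Wu, Jun 22→Leclerc+Jules, Jun 23→Jules, Jun 24→Watson, Jun 25→Wu+Leclerc, Jun 26→Wu, Jun 27→Leclerc.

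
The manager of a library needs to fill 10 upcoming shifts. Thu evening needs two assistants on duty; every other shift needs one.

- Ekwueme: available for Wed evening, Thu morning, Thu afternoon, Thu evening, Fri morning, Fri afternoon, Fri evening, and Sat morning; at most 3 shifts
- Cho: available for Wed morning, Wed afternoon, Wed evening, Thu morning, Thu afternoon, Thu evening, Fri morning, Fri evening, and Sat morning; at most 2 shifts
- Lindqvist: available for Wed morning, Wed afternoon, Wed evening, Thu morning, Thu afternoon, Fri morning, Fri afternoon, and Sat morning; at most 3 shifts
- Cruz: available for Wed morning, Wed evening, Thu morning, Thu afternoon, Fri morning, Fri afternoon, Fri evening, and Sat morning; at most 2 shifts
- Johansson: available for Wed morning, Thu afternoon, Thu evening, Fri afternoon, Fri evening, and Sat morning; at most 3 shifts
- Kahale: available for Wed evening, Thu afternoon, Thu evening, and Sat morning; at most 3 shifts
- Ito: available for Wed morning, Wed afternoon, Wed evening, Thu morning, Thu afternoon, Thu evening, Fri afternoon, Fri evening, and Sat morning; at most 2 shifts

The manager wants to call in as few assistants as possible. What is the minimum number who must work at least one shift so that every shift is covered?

4

11 slots to fill and no one can take more than 3, so at least ⌈11/3⌉ = 4 assistants are needed.
Ekwueme, Cho, Lindqvist, and Johansson alone can cover everything: Wed morning→Cho, Wed afternoon→Cho, Wed evening→Ekwueme, Thu morning→Ekwueme, Thu afternoon→Lindqvist, Thu evening→Ekwueme+Johansson, Fri morning→Lindqvist, Fri afternoon→Lindqvist, Fri evening→Johansson, Sat morning→Johansson.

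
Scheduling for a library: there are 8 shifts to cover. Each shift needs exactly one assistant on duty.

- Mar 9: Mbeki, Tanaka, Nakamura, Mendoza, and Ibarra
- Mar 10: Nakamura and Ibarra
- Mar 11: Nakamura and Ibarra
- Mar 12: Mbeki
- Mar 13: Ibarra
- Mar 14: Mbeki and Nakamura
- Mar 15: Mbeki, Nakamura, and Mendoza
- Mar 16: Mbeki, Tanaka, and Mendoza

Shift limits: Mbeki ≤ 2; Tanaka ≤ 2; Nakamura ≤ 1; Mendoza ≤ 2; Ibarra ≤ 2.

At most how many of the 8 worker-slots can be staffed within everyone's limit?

Total capacity across all assistants is 2+2+1+2+2 = 9, and 8 slots are needed, so at most 8 can be filled.
An assignment achieving 8: Mar 9→Tanaka, Mar 10→Nakamura, Mar 11→Ibarra, Mar 12→Mbeki, Mar 13→Ibarra, Mar 14→Mbeki, Mar 15→Mendoza, Mar 16→Tanaka.
Loads: Mbeki 2/2, Tanaka 2/2, Nakamura 1/1, Mendoza 1/2, Ibarra 2/2.

8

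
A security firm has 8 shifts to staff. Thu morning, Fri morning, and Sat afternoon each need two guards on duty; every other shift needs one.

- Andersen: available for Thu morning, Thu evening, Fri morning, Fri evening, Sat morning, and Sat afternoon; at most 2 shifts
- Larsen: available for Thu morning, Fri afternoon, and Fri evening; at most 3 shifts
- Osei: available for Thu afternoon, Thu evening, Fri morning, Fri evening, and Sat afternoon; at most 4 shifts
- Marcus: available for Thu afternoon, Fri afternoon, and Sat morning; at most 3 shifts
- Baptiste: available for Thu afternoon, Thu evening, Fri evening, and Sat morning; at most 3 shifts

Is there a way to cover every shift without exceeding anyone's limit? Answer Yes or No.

No

Total capacity is 15 and 11 slots are needed, so capacity alone doesn't rule it out.
Shifts {Thu morning, Fri morning, Sat afternoon} need 6 worker-slots in total, but the guards available for any of those shifts (Andersen, Larsen, and Osei) can supply at most 5 among them. So no valid schedule exists.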